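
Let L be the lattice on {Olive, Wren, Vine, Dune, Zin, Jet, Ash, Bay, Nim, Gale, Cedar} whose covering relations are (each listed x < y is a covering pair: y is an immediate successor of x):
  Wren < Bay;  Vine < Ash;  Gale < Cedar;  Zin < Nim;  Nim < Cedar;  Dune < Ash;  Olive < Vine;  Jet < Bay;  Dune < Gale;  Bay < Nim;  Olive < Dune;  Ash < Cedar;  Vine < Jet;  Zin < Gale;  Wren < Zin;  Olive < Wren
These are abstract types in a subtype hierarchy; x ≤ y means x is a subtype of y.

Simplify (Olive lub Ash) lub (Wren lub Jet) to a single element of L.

Cedar

Olive ∨ Ash = Ash
Wren ∨ Jet = Bay
Ash ∨ Bay = Cedar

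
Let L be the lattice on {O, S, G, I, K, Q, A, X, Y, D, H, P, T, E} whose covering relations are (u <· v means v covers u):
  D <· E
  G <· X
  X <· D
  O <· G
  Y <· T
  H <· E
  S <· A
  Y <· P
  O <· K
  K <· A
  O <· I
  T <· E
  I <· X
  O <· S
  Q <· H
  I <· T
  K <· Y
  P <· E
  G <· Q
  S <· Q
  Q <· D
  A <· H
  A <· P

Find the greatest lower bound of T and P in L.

Common lower bounds of {T, P}: K, O, Y.
The greatest among these is Y.

Y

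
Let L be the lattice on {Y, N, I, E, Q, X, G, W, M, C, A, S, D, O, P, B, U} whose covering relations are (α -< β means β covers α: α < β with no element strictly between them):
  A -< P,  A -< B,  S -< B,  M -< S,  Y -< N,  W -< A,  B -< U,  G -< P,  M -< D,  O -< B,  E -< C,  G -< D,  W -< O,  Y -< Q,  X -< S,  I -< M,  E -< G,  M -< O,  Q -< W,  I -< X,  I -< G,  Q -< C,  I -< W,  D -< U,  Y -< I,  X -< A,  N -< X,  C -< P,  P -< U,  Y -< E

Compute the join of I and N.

X

Common upper bounds of {I, N}: A, B, P, S, U, X.
The least among these is X.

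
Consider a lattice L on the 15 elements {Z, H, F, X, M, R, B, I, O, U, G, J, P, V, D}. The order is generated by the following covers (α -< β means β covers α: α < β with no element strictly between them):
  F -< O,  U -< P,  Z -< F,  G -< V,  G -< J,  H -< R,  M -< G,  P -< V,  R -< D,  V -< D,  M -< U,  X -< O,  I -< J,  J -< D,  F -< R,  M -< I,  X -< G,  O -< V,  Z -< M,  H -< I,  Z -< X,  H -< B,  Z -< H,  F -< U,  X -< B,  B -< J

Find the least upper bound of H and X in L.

Common upper bounds of {H, X}: B, D, J.
The least among these is B.

B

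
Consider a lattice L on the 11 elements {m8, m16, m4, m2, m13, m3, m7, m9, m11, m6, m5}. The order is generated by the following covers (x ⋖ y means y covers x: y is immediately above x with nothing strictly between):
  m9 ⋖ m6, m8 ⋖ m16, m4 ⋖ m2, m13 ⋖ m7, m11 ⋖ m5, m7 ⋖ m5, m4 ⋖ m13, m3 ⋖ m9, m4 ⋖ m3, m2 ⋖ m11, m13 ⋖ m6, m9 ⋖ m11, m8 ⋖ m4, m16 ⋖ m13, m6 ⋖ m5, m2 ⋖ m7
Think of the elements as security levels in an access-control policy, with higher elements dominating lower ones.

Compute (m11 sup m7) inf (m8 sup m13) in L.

m13

m11 ∨ m7 = m5
m8 ∨ m13 = m13
m5 ∧ m13 = m13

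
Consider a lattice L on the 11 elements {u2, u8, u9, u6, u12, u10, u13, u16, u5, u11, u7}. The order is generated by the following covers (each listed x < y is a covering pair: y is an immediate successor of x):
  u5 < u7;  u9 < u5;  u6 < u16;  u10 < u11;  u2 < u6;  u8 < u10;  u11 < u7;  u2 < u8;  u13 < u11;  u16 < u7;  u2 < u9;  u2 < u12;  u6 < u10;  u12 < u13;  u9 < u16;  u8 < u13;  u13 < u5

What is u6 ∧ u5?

u2

Common lower bounds of {u6, u5}: u2.
The greatest among these is u2.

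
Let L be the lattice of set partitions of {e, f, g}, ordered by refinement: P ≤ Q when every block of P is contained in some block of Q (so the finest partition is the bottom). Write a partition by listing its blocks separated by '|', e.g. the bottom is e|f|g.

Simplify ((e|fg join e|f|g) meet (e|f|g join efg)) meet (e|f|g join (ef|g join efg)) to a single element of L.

e|fg ∨ e|f|g = e|fg
e|f|g ∨ efg = efg
e|fg ∧ efg = e|fg
ef|g ∨ efg = efg
e|f|g ∨ efg = efg
e|fg ∧ efg = e|fg

e|fg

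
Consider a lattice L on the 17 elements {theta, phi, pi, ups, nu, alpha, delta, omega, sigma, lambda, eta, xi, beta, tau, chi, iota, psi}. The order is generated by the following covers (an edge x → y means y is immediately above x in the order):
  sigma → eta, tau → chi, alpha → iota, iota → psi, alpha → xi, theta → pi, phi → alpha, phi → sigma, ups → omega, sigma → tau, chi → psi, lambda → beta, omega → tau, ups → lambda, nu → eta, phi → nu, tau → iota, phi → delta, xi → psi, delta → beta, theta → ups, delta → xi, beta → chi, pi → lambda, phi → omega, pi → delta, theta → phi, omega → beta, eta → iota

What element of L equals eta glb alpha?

eta ∧ alpha = phi

phi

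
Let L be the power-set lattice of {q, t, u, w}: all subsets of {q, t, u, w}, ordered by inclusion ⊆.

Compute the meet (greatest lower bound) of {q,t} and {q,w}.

{q}

Under ⊆, meet is intersection: {q,t} ∩ {q,w} = {q}.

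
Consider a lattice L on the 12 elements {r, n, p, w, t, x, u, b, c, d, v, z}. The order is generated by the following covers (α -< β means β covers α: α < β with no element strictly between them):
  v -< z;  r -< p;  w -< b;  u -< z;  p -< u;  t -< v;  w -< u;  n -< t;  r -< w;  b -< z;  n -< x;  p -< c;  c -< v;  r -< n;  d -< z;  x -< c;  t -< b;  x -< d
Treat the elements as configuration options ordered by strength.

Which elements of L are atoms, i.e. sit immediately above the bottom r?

n, p, w

The atoms are exactly the elements that cover r: n, p, w.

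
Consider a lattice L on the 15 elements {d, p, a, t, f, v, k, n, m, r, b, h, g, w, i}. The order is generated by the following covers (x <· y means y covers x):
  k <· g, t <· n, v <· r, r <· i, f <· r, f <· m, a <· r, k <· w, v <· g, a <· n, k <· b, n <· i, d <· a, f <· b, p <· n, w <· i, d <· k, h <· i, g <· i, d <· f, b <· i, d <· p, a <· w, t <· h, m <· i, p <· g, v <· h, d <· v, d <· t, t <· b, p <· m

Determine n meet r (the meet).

a

Common lower bounds of {n, r}: a, d.
The greatest among these is a.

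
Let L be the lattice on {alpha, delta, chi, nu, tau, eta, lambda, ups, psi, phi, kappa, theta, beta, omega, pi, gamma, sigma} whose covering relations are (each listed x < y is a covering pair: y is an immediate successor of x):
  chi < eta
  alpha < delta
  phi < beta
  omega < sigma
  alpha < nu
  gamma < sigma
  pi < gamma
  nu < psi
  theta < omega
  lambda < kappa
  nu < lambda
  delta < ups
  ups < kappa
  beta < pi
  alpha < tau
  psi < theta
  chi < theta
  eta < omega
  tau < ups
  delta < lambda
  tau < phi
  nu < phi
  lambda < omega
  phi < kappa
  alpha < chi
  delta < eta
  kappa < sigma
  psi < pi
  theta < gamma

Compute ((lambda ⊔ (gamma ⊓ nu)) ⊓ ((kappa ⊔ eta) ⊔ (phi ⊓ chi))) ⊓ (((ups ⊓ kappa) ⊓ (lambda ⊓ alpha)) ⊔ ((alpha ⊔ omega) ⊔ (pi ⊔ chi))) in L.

lambda

gamma ∧ nu = nu
lambda ∨ nu = lambda
kappa ∨ eta = sigma
phi ∧ chi = alpha
sigma ∨ alpha = sigma
lambda ∧ sigma = lambda
ups ∧ kappa = ups
lambda ∧ alpha = alpha
ups ∧ alpha = alpha
alpha ∨ omega = omega
pi ∨ chi = gamma
omega ∨ gamma = sigma
alpha ∨ sigma = sigma
lambda ∧ sigma = lambda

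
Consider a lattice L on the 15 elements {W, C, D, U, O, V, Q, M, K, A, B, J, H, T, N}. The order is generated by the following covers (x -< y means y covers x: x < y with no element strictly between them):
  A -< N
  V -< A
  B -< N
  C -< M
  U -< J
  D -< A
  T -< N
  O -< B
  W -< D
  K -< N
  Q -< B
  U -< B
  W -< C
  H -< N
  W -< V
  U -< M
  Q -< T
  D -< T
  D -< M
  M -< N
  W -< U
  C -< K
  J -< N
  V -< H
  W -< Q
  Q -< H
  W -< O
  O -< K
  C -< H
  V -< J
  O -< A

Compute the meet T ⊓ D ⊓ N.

D

Common lower bounds of {T, D, N}: D, W.
The greatest among these is D.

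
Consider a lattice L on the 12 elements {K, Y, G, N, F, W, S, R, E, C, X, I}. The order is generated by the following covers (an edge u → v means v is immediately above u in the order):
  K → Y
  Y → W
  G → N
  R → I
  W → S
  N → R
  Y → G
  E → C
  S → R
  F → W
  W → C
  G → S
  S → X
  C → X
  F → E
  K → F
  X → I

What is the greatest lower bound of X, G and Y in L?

Y

Common lower bounds of {X, G, Y}: K, Y.
The greatest among these is Y.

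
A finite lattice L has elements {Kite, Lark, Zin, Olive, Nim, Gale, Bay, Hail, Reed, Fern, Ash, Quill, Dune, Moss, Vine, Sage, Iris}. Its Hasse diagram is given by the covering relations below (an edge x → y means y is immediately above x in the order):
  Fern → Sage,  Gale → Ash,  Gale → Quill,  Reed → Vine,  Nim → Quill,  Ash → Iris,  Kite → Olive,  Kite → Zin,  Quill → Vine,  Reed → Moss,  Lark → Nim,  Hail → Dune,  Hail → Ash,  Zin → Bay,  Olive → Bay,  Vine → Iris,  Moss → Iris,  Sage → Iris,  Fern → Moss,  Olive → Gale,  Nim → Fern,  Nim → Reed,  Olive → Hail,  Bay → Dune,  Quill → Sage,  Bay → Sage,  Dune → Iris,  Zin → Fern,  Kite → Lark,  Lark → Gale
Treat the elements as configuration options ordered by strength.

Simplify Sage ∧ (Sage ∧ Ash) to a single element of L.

Gale

Sage ∧ Ash = Gale
Sage ∧ Gale = Gale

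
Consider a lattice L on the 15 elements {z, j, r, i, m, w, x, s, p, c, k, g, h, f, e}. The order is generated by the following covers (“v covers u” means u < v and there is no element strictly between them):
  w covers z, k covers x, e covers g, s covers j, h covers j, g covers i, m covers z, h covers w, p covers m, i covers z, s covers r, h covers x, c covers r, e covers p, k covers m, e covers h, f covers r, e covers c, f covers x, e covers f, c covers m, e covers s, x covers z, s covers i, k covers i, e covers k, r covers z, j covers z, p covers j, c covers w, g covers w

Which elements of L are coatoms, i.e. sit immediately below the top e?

The coatoms are exactly the elements covered by e: c, f, g, h, k, p, s.

c, f, g, h, k, p, s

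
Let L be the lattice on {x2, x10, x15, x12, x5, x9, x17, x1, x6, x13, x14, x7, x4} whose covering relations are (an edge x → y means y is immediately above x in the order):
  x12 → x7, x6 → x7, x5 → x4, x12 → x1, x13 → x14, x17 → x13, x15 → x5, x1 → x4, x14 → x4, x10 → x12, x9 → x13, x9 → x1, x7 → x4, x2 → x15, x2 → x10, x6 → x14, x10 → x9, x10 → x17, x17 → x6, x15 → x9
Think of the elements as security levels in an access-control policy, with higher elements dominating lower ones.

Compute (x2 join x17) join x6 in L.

x2 ∨ x17 = x17
x17 ∨ x6 = x6

x6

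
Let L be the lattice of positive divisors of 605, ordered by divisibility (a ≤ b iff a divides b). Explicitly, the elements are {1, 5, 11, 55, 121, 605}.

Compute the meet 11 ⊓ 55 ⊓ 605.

In the divisibility order, the meet is the greatest common divisor: gcd(11, 55, 605) = 11.

11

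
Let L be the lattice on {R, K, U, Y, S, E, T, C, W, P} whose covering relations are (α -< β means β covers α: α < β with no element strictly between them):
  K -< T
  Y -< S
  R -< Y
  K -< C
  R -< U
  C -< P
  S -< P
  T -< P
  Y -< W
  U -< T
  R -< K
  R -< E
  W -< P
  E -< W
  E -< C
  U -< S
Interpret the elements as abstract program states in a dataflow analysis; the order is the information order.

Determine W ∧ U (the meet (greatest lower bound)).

Common lower bounds of {W, U}: R.
The greatest among these is R.

R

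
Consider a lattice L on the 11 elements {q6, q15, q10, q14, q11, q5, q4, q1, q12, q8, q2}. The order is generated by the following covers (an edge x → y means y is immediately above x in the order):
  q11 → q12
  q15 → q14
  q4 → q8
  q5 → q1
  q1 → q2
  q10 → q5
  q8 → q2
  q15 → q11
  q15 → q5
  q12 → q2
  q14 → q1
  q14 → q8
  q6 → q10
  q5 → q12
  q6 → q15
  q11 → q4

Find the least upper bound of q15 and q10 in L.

Common upper bounds of {q15, q10}: q1, q12, q2, q5.
The least among these is q5.

q5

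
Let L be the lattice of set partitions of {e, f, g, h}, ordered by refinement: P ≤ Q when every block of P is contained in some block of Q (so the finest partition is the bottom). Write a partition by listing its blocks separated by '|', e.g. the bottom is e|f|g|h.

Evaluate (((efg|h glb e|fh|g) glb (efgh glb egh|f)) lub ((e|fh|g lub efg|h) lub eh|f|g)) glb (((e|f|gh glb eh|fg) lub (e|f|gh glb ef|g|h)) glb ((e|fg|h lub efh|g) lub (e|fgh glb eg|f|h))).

e|f|g|h

efg|h ∧ e|fh|g = e|f|g|h
efgh ∧ egh|f = egh|f
e|f|g|h ∧ egh|f = e|f|g|h
e|fh|g ∨ efg|h = efgh
efgh ∨ eh|f|g = efgh
e|f|g|h ∨ efgh = efgh
e|f|gh ∧ eh|fg = e|f|g|h
e|f|gh ∧ ef|g|h = e|f|g|h
e|f|g|h ∨ e|f|g|h = e|f|g|h
e|fg|h ∨ efh|g = efgh
e|fgh ∧ eg|f|h = e|f|g|h
efgh ∨ e|f|g|h = efgh
e|f|g|h ∧ efgh = e|f|g|h
efgh ∧ e|f|g|h = e|f|g|h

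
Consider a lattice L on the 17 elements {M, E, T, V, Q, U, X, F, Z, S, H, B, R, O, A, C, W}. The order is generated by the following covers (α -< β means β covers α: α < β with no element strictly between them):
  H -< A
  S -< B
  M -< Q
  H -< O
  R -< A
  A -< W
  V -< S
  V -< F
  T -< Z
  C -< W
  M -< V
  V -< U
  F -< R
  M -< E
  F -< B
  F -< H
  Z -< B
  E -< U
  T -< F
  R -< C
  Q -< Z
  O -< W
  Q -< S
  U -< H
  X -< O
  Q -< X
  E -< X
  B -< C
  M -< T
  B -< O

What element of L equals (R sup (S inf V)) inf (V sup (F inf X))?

S ∧ V = V
R ∨ V = R
F ∧ X = M
V ∨ M = V
R ∧ V = V

V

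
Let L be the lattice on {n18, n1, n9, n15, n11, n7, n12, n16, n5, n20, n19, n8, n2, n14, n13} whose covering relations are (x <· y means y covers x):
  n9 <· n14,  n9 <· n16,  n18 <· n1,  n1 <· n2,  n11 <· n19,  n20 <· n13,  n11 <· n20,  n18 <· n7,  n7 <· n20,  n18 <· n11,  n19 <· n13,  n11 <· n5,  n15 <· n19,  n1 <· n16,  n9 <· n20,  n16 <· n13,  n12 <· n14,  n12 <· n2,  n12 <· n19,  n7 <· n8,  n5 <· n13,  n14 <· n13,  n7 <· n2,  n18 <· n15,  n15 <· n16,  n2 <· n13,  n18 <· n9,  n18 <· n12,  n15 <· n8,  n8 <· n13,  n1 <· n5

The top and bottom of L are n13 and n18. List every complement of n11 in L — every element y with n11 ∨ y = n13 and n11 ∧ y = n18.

Need y with n11 ∨ y = n13 and n11 ∧ y = n18.
Checking each element gives: n14, n16, n2, n8.

n14, n16, n2, n8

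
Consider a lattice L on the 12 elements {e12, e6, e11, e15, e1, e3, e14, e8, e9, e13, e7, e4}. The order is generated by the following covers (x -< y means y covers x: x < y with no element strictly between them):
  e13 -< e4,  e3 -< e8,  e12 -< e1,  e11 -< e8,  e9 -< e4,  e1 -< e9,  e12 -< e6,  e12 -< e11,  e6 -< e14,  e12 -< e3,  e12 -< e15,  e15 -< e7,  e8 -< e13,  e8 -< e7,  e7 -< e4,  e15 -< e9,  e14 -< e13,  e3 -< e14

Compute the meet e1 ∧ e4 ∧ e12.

Common lower bounds of {e1, e4, e12}: e12.
The greatest among these is e12.

e12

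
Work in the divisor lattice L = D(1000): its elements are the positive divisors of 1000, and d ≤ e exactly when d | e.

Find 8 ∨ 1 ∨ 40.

40

In the divisibility order, the join is the least common multiple: lcm(8, 1, 40) = 40.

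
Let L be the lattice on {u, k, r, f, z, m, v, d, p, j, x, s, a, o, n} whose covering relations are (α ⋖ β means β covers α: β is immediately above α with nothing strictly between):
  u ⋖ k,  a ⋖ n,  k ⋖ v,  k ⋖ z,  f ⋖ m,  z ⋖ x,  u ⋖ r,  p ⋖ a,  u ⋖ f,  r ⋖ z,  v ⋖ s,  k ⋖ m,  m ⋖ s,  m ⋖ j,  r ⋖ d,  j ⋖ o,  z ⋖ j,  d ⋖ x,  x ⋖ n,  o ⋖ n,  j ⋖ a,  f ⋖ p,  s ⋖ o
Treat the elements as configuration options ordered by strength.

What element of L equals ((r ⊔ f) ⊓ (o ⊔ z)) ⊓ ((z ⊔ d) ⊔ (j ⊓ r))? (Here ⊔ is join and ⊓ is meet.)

z

r ∨ f = j
o ∨ z = o
j ∧ o = j
z ∨ d = x
j ∧ r = r
x ∨ r = x
j ∧ x = z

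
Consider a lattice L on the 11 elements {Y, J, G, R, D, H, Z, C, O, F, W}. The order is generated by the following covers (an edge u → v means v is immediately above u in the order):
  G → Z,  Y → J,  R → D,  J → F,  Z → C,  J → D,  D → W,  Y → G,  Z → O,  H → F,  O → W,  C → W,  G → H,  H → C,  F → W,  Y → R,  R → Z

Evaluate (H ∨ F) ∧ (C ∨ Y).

H

H ∨ F = F
C ∨ Y = C
F ∧ C = H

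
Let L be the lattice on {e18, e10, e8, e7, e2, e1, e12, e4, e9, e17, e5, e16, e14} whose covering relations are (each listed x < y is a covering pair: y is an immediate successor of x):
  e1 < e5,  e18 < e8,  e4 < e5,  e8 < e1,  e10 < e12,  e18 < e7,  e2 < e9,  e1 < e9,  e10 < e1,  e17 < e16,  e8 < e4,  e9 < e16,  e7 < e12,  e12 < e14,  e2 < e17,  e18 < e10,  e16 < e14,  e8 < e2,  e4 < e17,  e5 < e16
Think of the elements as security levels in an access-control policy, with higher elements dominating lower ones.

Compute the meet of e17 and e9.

Common lower bounds of {e17, e9}: e18, e2, e8.
The greatest among these is e2.

e2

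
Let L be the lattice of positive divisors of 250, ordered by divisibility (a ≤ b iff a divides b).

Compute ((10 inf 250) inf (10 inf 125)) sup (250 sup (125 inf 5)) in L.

10 ∧ 250 = 10
10 ∧ 125 = 5
10 ∧ 5 = 5
125 ∧ 5 = 5
250 ∨ 5 = 250
5 ∨ 250 = 250

250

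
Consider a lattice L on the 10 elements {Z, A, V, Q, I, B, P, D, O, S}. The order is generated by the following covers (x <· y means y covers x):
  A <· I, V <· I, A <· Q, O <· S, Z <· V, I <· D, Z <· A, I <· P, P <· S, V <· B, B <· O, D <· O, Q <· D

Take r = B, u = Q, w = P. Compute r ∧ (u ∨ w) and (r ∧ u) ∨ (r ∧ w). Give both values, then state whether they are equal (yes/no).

B; V; no

u ∨ w = S, so r ∧ (u ∨ w) = B ∧ S = B.
r ∧ u = Z and r ∧ w = V, so (r ∧ u) ∨ (r ∧ w) = Z ∨ V = V.
Equal: no.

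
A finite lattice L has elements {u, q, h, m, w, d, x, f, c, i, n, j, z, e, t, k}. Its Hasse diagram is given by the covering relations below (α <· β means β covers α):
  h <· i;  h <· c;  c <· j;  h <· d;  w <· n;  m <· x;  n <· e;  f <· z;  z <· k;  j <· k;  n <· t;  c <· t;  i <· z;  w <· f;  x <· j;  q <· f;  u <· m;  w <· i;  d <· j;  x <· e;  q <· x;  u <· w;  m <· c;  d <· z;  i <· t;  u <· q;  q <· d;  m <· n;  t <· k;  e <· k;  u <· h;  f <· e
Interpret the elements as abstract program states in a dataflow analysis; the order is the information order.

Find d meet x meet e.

q

Common lower bounds of {d, x, e}: q, u.
The greatest among these is q.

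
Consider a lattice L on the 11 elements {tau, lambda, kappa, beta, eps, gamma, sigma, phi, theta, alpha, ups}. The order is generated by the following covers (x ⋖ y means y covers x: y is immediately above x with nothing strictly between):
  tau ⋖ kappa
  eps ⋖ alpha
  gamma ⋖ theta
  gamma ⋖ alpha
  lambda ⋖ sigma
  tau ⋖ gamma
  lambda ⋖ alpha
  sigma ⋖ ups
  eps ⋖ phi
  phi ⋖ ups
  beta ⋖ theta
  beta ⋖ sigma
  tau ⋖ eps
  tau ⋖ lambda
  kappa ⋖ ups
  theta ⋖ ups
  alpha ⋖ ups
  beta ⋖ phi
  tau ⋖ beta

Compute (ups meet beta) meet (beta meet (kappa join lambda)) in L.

ups ∧ beta = beta
kappa ∨ lambda = ups
beta ∧ ups = beta
beta ∧ beta = beta

beta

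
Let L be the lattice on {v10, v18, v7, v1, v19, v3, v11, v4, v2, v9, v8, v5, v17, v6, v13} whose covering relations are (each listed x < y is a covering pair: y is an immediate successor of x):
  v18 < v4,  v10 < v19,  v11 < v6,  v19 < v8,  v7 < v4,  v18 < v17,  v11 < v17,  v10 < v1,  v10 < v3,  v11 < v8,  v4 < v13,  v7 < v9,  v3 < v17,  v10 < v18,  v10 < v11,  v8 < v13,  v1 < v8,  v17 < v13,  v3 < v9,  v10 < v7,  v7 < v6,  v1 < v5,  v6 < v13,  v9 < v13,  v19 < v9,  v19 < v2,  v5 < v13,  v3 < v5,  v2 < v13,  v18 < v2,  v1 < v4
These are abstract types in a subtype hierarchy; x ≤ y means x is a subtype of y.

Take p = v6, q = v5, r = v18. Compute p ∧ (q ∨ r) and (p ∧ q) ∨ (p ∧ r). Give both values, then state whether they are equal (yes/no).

q ∨ r = v13, so p ∧ (q ∨ r) = v6 ∧ v13 = v6.
p ∧ q = v10 and p ∧ r = v10, so (p ∧ q) ∨ (p ∧ r) = v10 ∨ v10 = v10.
Equal: no.

v6; v10; no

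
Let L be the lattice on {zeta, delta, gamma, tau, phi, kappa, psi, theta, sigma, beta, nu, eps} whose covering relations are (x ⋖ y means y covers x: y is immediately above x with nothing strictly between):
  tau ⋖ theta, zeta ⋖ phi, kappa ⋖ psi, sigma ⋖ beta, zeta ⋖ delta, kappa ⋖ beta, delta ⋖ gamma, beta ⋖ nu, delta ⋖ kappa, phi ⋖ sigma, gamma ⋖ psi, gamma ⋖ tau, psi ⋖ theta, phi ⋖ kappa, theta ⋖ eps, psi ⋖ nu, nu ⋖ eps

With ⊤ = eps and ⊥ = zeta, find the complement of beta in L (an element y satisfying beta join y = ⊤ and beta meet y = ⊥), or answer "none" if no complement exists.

none

For every candidate y, either beta ∨ y ≠ eps or beta ∧ y ≠ zeta; no complement exists.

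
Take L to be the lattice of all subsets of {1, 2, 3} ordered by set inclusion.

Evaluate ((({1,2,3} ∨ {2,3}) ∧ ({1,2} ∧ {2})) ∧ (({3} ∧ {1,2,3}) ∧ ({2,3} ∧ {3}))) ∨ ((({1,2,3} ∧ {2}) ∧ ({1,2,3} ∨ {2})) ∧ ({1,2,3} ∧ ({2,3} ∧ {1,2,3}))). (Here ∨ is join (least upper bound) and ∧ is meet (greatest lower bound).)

{1,2,3} ∨ {2,3} = {1,2,3}
{1,2} ∧ {2} = {2}
{1,2,3} ∧ {2} = {2}
{3} ∧ {1,2,3} = {3}
{2,3} ∧ {3} = {3}
{3} ∧ {3} = {3}
{2} ∧ {3} = ∅
{1,2,3} ∧ {2} = {2}
{1,2,3} ∨ {2} = {1,2,3}
{2} ∧ {1,2,3} = {2}
{2,3} ∧ {1,2,3} = {2,3}
{1,2,3} ∧ {2,3} = {2,3}
{2} ∧ {2,3} = {2}
∅ ∨ {2} = {2}

{2}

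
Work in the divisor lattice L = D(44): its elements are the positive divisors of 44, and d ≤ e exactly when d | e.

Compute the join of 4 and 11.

In the divisibility order, the join is the least common multiple: lcm(4, 11) = 44.

44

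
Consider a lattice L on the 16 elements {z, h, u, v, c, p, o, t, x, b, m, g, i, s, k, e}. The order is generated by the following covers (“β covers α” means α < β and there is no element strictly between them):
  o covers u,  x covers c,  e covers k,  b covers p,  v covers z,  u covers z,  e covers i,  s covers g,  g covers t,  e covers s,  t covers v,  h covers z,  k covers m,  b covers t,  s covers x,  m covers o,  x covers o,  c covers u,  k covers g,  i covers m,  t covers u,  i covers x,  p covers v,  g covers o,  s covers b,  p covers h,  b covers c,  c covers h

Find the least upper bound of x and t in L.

s

Common upper bounds of {x, t}: e, s.
The least among these is s.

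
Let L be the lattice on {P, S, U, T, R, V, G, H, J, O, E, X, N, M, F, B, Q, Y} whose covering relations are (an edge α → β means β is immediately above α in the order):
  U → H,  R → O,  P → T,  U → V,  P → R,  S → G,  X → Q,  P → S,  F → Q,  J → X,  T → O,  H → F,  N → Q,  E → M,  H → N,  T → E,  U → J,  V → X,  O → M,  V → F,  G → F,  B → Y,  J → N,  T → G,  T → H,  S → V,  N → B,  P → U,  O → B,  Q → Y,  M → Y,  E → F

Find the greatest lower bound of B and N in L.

N

Common lower bounds of {B, N}: H, J, N, P, T, U.
The greatest among these is N.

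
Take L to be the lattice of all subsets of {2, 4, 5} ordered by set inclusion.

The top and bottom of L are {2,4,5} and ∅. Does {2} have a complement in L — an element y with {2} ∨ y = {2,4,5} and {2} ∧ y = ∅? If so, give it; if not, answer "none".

{4,5}

Need y with {2} ∨ y = {2,4,5} and {2} ∧ y = ∅.
Checking each element gives: {4,5}.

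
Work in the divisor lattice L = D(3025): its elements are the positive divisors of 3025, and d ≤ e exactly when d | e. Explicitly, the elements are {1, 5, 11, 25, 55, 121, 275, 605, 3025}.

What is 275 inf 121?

11

In the divisibility order, the meet is the greatest common divisor: gcd(275, 121) = 11.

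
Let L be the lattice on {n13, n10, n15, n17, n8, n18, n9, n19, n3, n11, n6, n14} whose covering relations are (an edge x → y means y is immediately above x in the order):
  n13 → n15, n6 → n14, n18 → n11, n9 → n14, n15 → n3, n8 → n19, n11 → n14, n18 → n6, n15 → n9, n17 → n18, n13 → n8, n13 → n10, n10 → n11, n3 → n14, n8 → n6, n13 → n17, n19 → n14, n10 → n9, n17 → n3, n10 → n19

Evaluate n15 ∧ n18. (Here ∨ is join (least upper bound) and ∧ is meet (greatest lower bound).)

n13

n15 ∧ n18 = n13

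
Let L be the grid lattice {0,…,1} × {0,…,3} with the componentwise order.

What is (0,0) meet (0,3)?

(0,0)

In a product of chains, the meet is componentwise min, giving (0,0).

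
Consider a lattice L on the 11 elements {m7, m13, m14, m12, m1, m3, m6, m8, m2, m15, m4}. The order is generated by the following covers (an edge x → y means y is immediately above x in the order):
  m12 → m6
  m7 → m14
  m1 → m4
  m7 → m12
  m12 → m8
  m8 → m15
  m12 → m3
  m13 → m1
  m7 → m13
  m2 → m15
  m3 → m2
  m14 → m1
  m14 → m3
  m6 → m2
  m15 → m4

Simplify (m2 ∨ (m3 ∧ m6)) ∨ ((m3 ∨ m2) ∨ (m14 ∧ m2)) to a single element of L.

m2

m3 ∧ m6 = m12
m2 ∨ m12 = m2
m3 ∨ m2 = m2
m14 ∧ m2 = m14
m2 ∨ m14 = m2
m2 ∨ m2 = m2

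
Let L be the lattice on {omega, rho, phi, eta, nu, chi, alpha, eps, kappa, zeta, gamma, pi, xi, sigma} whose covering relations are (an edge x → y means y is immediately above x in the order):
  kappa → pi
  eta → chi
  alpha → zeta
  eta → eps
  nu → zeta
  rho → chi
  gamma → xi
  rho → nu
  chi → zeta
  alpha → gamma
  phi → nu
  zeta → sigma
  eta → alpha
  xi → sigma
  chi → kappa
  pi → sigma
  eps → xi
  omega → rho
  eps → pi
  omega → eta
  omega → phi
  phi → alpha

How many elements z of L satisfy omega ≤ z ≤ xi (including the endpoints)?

The interval [omega, xi] = {alpha, eps, eta, gamma, omega, phi, xi}, which has 7 elements.

7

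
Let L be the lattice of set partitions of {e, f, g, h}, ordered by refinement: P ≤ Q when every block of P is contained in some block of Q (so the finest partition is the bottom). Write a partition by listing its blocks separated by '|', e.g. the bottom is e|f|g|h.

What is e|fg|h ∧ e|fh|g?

The meet (common refinement) of e|fg|h and e|fh|g intersects blocks pairwise, giving e|f|g|h.

e|f|g|h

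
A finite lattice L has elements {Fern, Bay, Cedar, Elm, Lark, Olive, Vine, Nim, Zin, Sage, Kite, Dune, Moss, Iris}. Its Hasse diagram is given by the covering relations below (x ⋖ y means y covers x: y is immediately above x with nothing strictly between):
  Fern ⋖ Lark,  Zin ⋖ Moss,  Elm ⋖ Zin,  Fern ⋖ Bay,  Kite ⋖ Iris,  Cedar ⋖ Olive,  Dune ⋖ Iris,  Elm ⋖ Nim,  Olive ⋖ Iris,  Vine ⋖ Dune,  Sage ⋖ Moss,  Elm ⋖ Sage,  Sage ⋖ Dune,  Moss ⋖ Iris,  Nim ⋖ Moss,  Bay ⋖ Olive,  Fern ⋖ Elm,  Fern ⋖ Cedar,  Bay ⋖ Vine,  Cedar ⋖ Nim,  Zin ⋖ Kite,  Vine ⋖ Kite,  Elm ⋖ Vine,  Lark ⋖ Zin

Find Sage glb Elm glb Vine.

Common lower bounds of {Sage, Elm, Vine}: Elm, Fern.
The greatest among these is Elm.

Elm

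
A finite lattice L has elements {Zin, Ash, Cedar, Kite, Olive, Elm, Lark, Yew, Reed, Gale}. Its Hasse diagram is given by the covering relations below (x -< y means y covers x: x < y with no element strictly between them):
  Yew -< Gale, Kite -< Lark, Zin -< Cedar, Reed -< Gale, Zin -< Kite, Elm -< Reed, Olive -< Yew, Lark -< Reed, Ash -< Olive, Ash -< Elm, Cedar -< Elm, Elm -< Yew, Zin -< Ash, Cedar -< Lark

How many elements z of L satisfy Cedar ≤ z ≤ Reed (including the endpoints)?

The interval [Cedar, Reed] = {Cedar, Elm, Lark, Reed}, which has 4 elements.

4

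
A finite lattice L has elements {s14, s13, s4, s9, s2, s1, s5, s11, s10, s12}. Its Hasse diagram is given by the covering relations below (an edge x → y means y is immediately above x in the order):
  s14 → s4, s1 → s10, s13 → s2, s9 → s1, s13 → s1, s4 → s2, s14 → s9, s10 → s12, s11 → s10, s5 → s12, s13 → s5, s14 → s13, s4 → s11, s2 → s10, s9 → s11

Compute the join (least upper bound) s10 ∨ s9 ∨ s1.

s10

Common upper bounds of {s10, s9, s1}: s10, s12.
The least among these is s10.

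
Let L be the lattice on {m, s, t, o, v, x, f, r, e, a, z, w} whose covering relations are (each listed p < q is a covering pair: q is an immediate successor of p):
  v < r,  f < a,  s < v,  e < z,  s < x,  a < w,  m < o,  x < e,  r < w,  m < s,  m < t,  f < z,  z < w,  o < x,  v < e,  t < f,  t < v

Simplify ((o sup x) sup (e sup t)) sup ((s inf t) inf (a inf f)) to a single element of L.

e

o ∨ x = x
e ∨ t = e
x ∨ e = e
s ∧ t = m
a ∧ f = f
m ∧ f = m
e ∨ m = e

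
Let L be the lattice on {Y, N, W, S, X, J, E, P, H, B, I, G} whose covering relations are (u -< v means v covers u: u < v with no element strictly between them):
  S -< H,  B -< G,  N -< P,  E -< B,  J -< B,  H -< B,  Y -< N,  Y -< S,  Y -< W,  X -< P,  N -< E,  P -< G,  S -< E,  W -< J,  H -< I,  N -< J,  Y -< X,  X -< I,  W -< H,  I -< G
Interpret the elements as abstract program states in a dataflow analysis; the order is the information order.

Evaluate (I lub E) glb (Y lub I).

I

I ∨ E = G
Y ∨ I = I
G ∧ I = I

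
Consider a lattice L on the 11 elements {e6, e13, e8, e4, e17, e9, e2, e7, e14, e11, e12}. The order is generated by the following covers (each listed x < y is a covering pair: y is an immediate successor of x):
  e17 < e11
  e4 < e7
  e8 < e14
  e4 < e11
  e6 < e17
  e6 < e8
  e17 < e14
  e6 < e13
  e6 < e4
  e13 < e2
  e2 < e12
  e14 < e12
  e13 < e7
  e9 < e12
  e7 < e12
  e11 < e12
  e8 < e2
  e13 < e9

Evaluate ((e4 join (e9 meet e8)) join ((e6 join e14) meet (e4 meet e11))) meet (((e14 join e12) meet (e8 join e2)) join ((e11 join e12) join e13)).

e4

e9 ∧ e8 = e6
e4 ∨ e6 = e4
e6 ∨ e14 = e14
e4 ∧ e11 = e4
e14 ∧ e4 = e6
e4 ∨ e6 = e4
e14 ∨ e12 = e12
e8 ∨ e2 = e2
e12 ∧ e2 = e2
e11 ∨ e12 = e12
e12 ∨ e13 = e12
e2 ∨ e12 = e12
e4 ∧ e12 = e4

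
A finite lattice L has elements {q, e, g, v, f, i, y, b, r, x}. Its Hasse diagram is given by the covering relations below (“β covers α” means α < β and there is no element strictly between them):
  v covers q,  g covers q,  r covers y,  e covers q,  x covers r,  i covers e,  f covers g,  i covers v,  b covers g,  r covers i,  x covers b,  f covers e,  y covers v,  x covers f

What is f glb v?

q

Common lower bounds of {f, v}: q.
The greatest among these is q.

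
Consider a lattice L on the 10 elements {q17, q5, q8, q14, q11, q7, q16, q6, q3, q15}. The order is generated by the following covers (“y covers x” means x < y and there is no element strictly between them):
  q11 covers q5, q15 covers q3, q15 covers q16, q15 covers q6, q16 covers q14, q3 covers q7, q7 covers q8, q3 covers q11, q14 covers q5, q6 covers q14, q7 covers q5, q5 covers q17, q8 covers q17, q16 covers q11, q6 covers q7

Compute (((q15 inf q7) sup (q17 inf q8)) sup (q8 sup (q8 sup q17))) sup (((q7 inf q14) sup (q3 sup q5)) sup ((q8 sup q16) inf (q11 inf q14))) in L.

q3

q15 ∧ q7 = q7
q17 ∧ q8 = q17
q7 ∨ q17 = q7
q8 ∨ q17 = q8
q8 ∨ q8 = q8
q7 ∨ q8 = q7
q7 ∧ q14 = q5
q3 ∨ q5 = q3
q5 ∨ q3 = q3
q8 ∨ q16 = q15
q11 ∧ q14 = q5
q15 ∧ q5 = q5
q3 ∨ q5 = q3
q7 ∨ q3 = q3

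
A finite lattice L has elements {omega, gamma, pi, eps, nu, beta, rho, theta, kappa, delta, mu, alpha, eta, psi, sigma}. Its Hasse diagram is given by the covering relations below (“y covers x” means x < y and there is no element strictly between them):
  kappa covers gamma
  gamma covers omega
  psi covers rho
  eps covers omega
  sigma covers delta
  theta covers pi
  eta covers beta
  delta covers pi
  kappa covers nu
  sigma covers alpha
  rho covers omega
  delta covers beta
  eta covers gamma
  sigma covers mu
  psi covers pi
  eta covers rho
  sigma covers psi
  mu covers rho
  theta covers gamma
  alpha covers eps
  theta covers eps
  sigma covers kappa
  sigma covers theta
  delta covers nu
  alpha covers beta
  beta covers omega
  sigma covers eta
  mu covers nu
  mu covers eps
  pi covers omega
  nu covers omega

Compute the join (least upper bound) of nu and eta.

Common upper bounds of {nu, eta}: sigma.
The least among these is sigma.

sigma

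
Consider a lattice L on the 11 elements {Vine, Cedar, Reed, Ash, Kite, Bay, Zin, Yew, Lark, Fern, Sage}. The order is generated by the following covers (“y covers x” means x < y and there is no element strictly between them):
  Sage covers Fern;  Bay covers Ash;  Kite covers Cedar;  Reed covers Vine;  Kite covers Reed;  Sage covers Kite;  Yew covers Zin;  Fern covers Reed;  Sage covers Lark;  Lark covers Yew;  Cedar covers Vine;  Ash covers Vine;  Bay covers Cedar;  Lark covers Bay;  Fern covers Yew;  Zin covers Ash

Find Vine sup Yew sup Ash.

Common upper bounds of {Vine, Yew, Ash}: Fern, Lark, Sage, Yew.
The least among these is Yew.

Yew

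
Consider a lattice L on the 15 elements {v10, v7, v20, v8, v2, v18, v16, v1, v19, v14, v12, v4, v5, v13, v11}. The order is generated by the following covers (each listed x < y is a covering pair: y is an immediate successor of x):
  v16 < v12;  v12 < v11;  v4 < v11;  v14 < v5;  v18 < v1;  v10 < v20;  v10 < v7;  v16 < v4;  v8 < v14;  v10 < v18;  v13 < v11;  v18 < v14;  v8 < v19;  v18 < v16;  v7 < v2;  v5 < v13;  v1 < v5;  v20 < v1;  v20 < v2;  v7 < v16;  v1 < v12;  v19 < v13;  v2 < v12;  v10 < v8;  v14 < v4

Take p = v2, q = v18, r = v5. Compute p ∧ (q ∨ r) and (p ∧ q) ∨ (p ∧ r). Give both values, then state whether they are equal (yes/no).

v20; v20; yes

q ∨ r = v5, so p ∧ (q ∨ r) = v2 ∧ v5 = v20.
p ∧ q = v10 and p ∧ r = v20, so (p ∧ q) ∨ (p ∧ r) = v10 ∨ v20 = v20.
Equal: yes.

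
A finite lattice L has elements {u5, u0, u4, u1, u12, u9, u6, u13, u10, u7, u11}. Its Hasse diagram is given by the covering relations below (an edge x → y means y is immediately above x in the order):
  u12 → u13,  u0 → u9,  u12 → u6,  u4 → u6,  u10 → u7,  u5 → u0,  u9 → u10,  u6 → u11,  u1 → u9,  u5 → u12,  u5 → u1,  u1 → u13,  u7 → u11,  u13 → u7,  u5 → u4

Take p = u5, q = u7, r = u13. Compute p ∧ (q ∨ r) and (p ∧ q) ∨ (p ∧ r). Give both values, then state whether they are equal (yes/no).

q ∨ r = u7, so p ∧ (q ∨ r) = u5 ∧ u7 = u5.
p ∧ q = u5 and p ∧ r = u5, so (p ∧ q) ∨ (p ∧ r) = u5 ∨ u5 = u5.
Equal: yes.

u5; u5; yes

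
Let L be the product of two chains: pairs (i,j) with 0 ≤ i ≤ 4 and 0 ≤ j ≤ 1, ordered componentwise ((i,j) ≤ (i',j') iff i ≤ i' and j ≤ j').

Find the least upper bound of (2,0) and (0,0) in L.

(2,0)

Common upper bounds of {(2,0), (0,0)}: (2,0), (2,1), (3,0), (3,1), (4,0), (4,1).
The least among these is (2,0).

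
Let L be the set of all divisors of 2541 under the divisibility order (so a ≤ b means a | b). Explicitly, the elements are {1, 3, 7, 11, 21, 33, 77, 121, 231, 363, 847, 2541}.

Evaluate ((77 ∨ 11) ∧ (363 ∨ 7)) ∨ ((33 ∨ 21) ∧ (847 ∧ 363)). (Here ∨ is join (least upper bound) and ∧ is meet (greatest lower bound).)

77 ∨ 11 = 77
363 ∨ 7 = 2541
77 ∧ 2541 = 77
33 ∨ 21 = 231
847 ∧ 363 = 121
231 ∧ 121 = 11
77 ∨ 11 = 77

77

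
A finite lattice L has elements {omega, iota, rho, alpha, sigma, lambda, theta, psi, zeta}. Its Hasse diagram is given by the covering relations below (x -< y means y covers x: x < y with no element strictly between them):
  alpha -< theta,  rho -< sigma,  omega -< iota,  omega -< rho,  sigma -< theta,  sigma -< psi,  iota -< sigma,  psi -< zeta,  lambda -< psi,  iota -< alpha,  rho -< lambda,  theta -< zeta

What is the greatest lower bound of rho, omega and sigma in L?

omega

Common lower bounds of {rho, omega, sigma}: omega.
The greatest among these is omega.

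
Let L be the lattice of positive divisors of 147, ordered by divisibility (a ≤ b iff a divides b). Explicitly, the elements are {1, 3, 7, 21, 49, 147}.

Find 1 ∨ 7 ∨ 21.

21

In the divisibility order, the join is the least common multiple: lcm(1, 7, 21) = 21.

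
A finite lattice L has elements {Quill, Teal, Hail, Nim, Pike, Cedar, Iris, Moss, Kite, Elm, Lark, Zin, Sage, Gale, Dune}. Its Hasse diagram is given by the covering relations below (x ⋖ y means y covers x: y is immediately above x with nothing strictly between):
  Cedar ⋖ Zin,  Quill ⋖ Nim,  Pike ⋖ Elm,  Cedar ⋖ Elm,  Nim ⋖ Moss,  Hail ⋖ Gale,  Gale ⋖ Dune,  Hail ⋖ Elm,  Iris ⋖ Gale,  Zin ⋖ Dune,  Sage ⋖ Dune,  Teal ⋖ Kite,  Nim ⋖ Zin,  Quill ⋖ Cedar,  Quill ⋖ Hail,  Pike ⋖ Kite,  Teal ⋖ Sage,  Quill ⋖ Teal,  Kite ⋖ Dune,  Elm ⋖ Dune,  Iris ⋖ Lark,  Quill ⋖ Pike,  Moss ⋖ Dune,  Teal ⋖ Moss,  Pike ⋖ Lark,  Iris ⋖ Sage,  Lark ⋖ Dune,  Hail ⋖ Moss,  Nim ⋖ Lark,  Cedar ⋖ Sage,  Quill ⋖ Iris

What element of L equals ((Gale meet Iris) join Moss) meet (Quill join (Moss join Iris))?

Gale ∧ Iris = Iris
Iris ∨ Moss = Dune
Moss ∨ Iris = Dune
Quill ∨ Dune = Dune
Dune ∧ Dune = Dune

Dune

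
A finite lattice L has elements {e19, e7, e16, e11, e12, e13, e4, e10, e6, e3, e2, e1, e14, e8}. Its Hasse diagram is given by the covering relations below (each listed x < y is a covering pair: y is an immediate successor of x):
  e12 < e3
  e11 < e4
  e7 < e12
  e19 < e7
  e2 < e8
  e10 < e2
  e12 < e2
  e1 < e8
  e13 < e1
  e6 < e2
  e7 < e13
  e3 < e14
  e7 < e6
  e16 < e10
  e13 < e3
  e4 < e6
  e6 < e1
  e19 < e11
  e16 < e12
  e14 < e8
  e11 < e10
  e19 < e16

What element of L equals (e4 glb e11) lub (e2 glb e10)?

e4 ∧ e11 = e11
e2 ∧ e10 = e10
e11 ∨ e10 = e10

e10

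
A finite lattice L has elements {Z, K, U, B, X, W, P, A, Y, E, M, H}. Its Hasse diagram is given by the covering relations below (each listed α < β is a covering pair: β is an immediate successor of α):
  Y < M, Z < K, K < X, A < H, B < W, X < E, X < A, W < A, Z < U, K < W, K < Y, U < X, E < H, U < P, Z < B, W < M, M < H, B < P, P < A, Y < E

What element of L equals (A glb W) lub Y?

M

A ∧ W = W
W ∨ Y = M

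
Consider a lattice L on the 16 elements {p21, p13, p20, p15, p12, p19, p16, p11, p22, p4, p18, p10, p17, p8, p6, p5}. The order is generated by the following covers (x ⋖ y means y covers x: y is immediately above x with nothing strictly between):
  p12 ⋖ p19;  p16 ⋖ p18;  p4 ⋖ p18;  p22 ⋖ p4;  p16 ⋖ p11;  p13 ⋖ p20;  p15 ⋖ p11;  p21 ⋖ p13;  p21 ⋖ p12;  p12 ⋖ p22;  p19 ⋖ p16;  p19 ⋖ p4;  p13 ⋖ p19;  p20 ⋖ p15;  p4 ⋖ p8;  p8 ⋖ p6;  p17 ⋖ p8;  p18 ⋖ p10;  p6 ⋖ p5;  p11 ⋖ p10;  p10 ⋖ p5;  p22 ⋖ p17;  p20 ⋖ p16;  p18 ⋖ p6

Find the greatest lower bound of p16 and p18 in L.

Common lower bounds of {p16, p18}: p12, p13, p16, p19, p20, p21.
The greatest among these is p16.

p16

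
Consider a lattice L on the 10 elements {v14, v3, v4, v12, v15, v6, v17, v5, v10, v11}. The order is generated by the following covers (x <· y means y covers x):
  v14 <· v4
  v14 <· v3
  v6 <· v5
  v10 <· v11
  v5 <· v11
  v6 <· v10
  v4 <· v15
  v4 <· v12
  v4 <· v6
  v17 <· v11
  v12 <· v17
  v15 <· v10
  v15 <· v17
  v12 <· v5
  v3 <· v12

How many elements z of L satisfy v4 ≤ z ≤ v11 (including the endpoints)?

8

The interval [v4, v11] = {v10, v11, v12, v15, v17, v4, v5, v6}, which has 8 elements.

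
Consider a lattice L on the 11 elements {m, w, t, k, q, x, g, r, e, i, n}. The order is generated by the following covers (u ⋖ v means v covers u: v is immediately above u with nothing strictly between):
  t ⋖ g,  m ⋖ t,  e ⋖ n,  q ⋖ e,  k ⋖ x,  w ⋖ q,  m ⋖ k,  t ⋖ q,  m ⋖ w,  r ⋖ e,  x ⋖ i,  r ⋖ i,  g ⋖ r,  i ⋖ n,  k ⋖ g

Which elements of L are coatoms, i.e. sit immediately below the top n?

The coatoms are exactly the elements covered by n: e, i.

e, i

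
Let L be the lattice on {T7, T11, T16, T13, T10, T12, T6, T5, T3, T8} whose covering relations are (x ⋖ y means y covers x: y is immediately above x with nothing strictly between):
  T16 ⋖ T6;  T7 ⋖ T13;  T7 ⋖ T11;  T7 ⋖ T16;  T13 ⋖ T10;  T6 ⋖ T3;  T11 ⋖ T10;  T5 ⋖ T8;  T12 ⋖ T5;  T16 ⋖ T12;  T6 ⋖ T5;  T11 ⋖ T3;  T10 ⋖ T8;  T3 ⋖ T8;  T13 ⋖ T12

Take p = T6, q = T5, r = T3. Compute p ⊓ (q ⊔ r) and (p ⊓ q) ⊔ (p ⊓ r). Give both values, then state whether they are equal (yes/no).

T6; T6; yes

q ⊔ r = T8, so p ⊓ (q ⊔ r) = T6 ⊓ T8 = T6.
p ⊓ q = T6 and p ⊓ r = T6, so (p ⊓ q) ⊔ (p ⊓ r) = T6 ⊔ T6 = T6.
Equal: yes.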